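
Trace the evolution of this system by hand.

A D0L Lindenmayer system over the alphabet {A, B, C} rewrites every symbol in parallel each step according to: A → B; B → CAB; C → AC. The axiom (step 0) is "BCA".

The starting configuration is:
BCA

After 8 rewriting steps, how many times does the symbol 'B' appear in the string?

gen 0: BCA
gen 1: CABACB
gen 2: ACBCABBACCAB
gen 3: BACCABACBCABCABBACACBCAB
gen 4: CABBACACBCABBACCABACBCABACBCABCABBACBACCABACBCAB
gen 5: ACBCABCABBACBACCABACBCABCABBACACBCABBACCABACBCABBACCABACBCABACBCABCABBACCABBACACBCABBACCABACBCAB
gen 6: BACCABACBCABACBCABCABBACCABBACACBCABBACCABACBCABACBCABCABB…BCABCABBACACBCABCABBACBACCABACBCABCABBACACBCABBACCABACBCAB  (len 192)
gen 7: CABBACACBCABBACCABACBCABBACCABACBCABACBCABCABBACACBCABCABB…CCABACBCABACBCABCABBACBACCABACBCABCABBACACBCABBACCABACBCAB  (len 384)
gen 8: ACBCABCABBACBACCABACBCABCABBACACBCABBACCABACBCABCABBACACBC…CCABACBCABACBCABCABBACBACCABACBCABCABBACACBCABBACCABACBCAB  (len 768)

256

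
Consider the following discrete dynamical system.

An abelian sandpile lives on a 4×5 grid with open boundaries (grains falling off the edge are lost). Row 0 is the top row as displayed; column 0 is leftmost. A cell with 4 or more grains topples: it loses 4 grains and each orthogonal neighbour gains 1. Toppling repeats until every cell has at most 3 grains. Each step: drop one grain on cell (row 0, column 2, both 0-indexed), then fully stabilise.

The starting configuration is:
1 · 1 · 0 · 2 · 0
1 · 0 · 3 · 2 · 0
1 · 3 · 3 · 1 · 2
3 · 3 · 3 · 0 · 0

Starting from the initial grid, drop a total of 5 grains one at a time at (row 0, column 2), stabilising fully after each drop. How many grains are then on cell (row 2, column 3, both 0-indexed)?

2

step 0: 1 · 1 · 0 · 2 · 0
1 · 0 · 3 · 2 · 0
1 · 3 · 3 · 1 · 2
3 · 3 · 3 · 0 · 0
step 1: 1 · 1 · 1 · 2 · 0
1 · 0 · 3 · 2 · 0
1 · 3 · 3 · 1 · 2
3 · 3 · 3 · 0 · 0
step 2: 1 · 1 · 2 · 2 · 0
1 · 0 · 3 · 2 · 0
1 · 3 · 3 · 1 · 2
3 · 3 · 3 · 0 · 0
step 3: 1 · 1 · 3 · 2 · 0
1 · 0 · 3 · 2 · 0
1 · 3 · 3 · 1 · 2
3 · 3 · 3 · 0 · 0
step 4: 1 · 2 · 1 · 3 · 0
1 · 2 · 1 · 3 · 0
3 · 1 · 2 · 2 · 2
0 · 2 · 1 · 1 · 0
step 5: 1 · 2 · 2 · 3 · 0
1 · 2 · 1 · 3 · 0
3 · 1 · 2 · 2 · 2
0 · 2 · 1 · 1 · 0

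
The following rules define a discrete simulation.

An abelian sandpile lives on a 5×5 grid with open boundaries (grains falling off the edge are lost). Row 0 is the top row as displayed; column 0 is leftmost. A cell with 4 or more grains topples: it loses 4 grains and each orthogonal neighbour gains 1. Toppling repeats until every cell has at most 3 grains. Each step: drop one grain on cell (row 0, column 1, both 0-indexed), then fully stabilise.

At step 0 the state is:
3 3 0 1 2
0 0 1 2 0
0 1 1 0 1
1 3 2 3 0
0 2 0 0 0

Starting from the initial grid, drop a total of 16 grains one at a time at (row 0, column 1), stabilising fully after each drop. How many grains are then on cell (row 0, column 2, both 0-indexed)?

1

gen 0: 3 3 0 1 2
0 0 1 2 0
0 1 1 0 1
1 3 2 3 0
0 2 0 0 0
gen 1: 0 1 1 1 2
1 1 1 2 0
0 1 1 0 1
1 3 2 3 0
0 2 0 0 0
gen 2: 0 2 1 1 2
1 1 1 2 0
0 1 1 0 1
1 3 2 3 0
0 2 0 0 0
gen 3: 0 3 1 1 2
1 1 1 2 0
0 1 1 0 1
1 3 2 3 0
0 2 0 0 0
gen 4: 1 0 2 1 2
1 2 1 2 0
0 1 1 0 1
1 3 2 3 0
0 2 0 0 0
gen 5: 1 1 2 1 2
1 2 1 2 0
0 1 1 0 1
1 3 2 3 0
0 2 0 0 0
gen 6: 1 2 2 1 2
1 2 1 2 0
0 1 1 0 1
1 3 2 3 0
0 2 0 0 0
gen 7: 1 3 2 1 2
1 2 1 2 0
0 1 1 0 1
1 3 2 3 0
0 2 0 0 0
gen 8: 2 0 3 1 2
1 3 1 2 0
0 1 1 0 1
1 3 2 3 0
0 2 0 0 0
gen 9: 2 1 3 1 2
1 3 1 2 0
0 1 1 0 1
1 3 2 3 0
0 2 0 0 0
gen 10: 2 2 3 1 2
1 3 1 2 0
0 1 1 0 1
1 3 2 3 0
0 2 0 0 0
gen 11: 2 3 3 1 2
1 3 1 2 0
0 1 1 0 1
1 3 2 3 0
0 2 0 0 0
gen 12: 3 2 0 2 2
2 0 3 2 0
0 2 1 0 1
1 3 2 3 0
0 2 0 0 0
gen 13: 3 3 0 2 2
2 0 3 2 0
0 2 1 0 1
1 3 2 3 0
0 2 0 0 0
gen 14: 0 1 1 2 2
3 1 3 2 0
0 2 1 0 1
1 3 2 3 0
0 2 0 0 0
gen 15: 0 2 1 2 2
3 1 3 2 0
0 2 1 0 1
1 3 2 3 0
0 2 0 0 0
gen 16: 0 3 1 2 2
3 1 3 2 0
0 2 1 0 1
1 3 2 3 0
0 2 0 0 0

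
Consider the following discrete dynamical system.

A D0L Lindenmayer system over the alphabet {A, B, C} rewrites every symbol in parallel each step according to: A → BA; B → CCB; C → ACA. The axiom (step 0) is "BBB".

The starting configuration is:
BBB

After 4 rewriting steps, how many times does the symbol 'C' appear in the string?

48

k=0  BBB
k=1  CCBCCBCCB
k=2  ACAACACCBACAACACCBACAACACCB
k=3  BAACABABAACABAACAACACCBBAACABABAACABAACAACACCBBAACABABAACABAACAACACCB
k=4  CCBBABAACABACCBBACCBBABAACABACCBBABAACABABAACABAACAACACCBC…BCCBBABAACABACCBBACCBBABAACABACCBBABAACABABAACABAACAACACCB  (len 171)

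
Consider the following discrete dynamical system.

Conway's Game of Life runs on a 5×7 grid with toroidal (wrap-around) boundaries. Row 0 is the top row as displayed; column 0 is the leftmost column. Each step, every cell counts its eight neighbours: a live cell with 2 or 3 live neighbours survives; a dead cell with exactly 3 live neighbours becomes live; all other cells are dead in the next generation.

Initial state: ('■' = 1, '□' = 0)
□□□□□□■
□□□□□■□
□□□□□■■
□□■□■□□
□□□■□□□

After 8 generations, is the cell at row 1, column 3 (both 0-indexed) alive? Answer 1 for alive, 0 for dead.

k=0  □□□□□□■
□□□□□■□
□□□□□■■
□□■□■□□
□□□■□□□
k=1  □□□□□□□
□□□□□■□
□□□□■■■
□□□■■■□
□□□■□□□
k=2  □□□□□□□
□□□□■■■
□□□■□□■
□□□■□□■
□□□■□□□
k=3  □□□□■■□
□□□□■■■
■□□■□□■
□□■■■□□
□□□□□□□
k=4  □□□□■□■
■□□■□□□
■□■□□□■
□□■■■□□
□□□□□■□
k=5  □□□□■■■
■■□■□■□
■□■□■□■
□■■■■■■
□□□□□■□
k=6  ■□□□□□□
□■■■□□□
□□□□□□□
□■■□□□□
■□■□□□□
k=7  ■□□■□□□
□■■□□□□
□□□■□□□
□■■□□□□
■□■□□□□
k=8  ■□□■□□□
□■■■□□□
□□□■□□□
□■■■□□□
■□■■□□□

1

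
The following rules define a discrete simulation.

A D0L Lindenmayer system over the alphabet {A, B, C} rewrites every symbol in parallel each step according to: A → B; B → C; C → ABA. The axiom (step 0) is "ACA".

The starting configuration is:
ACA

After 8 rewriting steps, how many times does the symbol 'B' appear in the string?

28

gen 0: ACA
gen 1: BABAB
gen 2: CBCBC
gen 3: ABACABACABA
gen 4: BCBABABCBABABCB
gen 5: CABACBCBCABACBCBCABAC
gen 6: ABABCBABACABACABABCBABACABACABABCBABA
gen 7: BCBCABACBCBABABCBABABCBCABACBCBABABCBABABCBCABACBCB
gen 8: CABACABABCBABACABACBCBCABACBCBCABACABABCBABACABACBCBCABACBCBCABACABABCBABACABAC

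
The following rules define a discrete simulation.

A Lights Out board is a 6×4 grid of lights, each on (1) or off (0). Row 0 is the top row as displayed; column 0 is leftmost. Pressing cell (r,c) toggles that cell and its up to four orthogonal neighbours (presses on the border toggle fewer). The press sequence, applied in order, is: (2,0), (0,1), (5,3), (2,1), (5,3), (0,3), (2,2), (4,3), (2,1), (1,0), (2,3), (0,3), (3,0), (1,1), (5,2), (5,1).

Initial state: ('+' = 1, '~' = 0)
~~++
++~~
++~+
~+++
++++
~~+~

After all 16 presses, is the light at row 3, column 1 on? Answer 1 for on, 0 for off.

[0] ~~++
++~~
++~+
~+++
++++
~~+~
[1] ~~++
~+~~
~~~+
++++
++++
~~+~
[2] ++~+
~~~~
~~~+
++++
++++
~~+~
[3] ++~+
~~~~
~~~+
++++
+++~
~~~+
[4] ++~+
~+~~
++++
+~++
+++~
~~~+
[5] ++~+
~+~~
++++
+~++
++++
~~+~
[6] +++~
~+~+
++++
+~++
++++
~~+~
[7] +++~
~+++
+~~~
+~~+
++++
~~+~
[8] +++~
~+++
+~~~
+~~~
++~~
~~++
[9] +++~
~~++
~++~
++~~
++~~
~~++
[10] ~++~
++++
+++~
++~~
++~~
~~++
[11] ~++~
+++~
++~+
++~+
++~~
~~++
[12] ~+~+
++++
++~+
++~+
++~~
~~++
[13] ~+~+
++++
~+~+
~~~+
~+~~
~~++
[14] ~~~+
~~~+
~~~+
~~~+
~+~~
~~++
[15] ~~~+
~~~+
~~~+
~~~+
~++~
~+~~
[16] ~~~+
~~~+
~~~+
~~~+
~~+~
+~+~

0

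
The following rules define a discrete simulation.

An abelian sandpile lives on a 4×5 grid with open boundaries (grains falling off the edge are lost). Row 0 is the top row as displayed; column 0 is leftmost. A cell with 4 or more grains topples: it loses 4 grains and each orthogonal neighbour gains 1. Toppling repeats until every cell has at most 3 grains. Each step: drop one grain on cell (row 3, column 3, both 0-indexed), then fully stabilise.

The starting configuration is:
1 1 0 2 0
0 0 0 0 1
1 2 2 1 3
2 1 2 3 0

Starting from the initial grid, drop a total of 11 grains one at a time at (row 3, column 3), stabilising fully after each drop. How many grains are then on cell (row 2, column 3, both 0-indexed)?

3

t=0: 1 1 0 2 0
0 0 0 0 1
1 2 2 1 3
2 1 2 3 0
t=1: 1 1 0 2 0
0 0 0 0 1
1 2 2 2 3
2 1 3 0 1
t=2: 1 1 0 2 0
0 0 0 0 1
1 2 2 2 3
2 1 3 1 1
t=3: 1 1 0 2 0
0 0 0 0 1
1 2 2 2 3
2 1 3 2 1
t=4: 1 1 0 2 0
0 0 0 0 1
1 2 2 2 3
2 1 3 3 1
t=5: 1 1 0 2 0
0 0 0 0 1
1 2 3 3 3
2 2 0 1 2
t=6: 1 1 0 2 0
0 0 0 0 1
1 2 3 3 3
2 2 0 2 2
t=7: 1 1 0 2 0
0 0 0 0 1
1 2 3 3 3
2 2 0 3 2
t=8: 1 1 0 2 0
0 0 1 1 2
1 3 0 2 1
2 2 2 2 0
t=9: 1 1 0 2 0
0 0 1 1 2
1 3 0 2 1
2 2 2 3 0
t=10: 1 1 0 2 0
0 0 1 1 2
1 3 0 3 1
2 2 3 0 1
t=11: 1 1 0 2 0
0 0 1 1 2
1 3 0 3 1
2 2 3 1 1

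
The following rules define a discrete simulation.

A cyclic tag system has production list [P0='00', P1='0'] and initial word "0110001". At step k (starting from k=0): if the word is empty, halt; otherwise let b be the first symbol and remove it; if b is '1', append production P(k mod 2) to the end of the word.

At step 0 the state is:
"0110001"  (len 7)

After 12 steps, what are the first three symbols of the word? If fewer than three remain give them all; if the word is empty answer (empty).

step 0: "0110001"  (len 7)
step 1: "110001"  (len 6)
step 2: "100010"  (len 6)
step 3: "0001000"  (len 7)
step 4: "001000"  (len 6)
step 5: "01000"  (len 5)
step 6: "1000"  (len 4)
step 7: "00000"  (len 5)
step 8: "0000"  (len 4)
step 9: "000"  (len 3)
step 10: "00"  (len 2)
step 11: "0"  (len 1)
step 12: (halted — word empty)

(empty)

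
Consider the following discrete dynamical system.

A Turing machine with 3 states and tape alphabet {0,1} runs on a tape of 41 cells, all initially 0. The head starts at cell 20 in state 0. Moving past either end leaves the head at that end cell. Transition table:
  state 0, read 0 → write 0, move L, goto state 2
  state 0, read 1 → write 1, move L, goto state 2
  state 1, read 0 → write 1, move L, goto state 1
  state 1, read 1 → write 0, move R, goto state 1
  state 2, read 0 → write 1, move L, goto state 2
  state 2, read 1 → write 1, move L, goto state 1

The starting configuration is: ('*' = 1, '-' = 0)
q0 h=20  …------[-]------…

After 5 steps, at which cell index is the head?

15

[0] q0 h=20  …------[-]------…
[1] q2 h=19  …------[-]------…
[2] q2 h=18  …------[-]*-----…
[3] q2 h=17  …------[-]**----…
[4] q2 h=16  …------[-]***---…
[5] q2 h=15  …------[-]****--…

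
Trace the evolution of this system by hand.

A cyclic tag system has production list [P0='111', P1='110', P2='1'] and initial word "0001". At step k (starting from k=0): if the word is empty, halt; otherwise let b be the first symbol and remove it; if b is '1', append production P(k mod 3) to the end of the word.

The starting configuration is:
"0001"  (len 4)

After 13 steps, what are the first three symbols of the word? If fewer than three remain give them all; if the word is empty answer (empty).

[0] "0001"  (len 4)
[1] "001"  (len 3)
[2] "01"  (len 2)
[3] "1"  (len 1)
[4] "111"  (len 3)
[5] "11110"  (len 5)
[6] "11101"  (len 5)
[7] "1101111"  (len 7)
[8] "101111110"  (len 9)
[9] "011111101"  (len 9)
[10] "11111101"  (len 8)
[11] "1111101110"  (len 10)
[12] "1111011101"  (len 10)
[13] "111011101111"  (len 12)

111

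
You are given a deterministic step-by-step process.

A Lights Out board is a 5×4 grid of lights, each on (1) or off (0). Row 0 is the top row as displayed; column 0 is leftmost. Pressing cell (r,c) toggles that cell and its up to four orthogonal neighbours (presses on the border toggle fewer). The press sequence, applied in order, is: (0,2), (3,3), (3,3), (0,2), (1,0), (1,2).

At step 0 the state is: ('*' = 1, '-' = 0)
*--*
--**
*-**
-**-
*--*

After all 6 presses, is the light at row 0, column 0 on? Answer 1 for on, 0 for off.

k=0  *--*
--**
*-**
-**-
*--*
k=1  ***-
---*
*-**
-**-
*--*
k=2  ***-
---*
*-*-
-*-*
*---
k=3  ***-
---*
*-**
-**-
*--*
k=4  *--*
--**
*-**
-**-
*--*
k=5  ---*
****
--**
-**-
*--*
k=6  --**
*---
---*
-**-
*--*

0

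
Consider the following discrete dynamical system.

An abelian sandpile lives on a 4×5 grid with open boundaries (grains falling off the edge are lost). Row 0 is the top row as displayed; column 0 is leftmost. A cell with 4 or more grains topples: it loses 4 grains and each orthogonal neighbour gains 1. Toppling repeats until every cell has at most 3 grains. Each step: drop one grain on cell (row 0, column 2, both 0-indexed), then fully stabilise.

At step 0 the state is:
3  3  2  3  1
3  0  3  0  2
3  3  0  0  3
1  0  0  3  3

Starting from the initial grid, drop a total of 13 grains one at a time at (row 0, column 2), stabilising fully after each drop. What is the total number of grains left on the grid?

36

step 0: 3  3  2  3  1
3  0  3  0  2
3  3  0  0  3
1  0  0  3  3
step 1: 3  3  3  3  1
3  0  3  0  2
3  3  0  0  3
1  0  0  3  3
step 2: 1  2  3  0  2
2  0  1  2  2
1  1  2  0  3
2  1  0  3  3
step 3: 1  3  0  1  2
2  0  2  2  2
1  1  2  0  3
2  1  0  3  3
step 4: 1  3  1  1  2
2  0  2  2  2
1  1  2  0  3
2  1  0  3  3
step 5: 1  3  2  1  2
2  0  2  2  2
1  1  2  0  3
2  1  0  3  3
step 6: 1  3  3  1  2
2  0  2  2  2
1  1  2  0  3
2  1  0  3  3
step 7: 2  0  1  2  2
2  1  3  2  2
1  1  2  0  3
2  1  0  3  3
step 8: 2  0  2  2  2
2  1  3  2  2
1  1  2  0  3
2  1  0  3  3
step 9: 2  0  3  2  2
2  1  3  2  2
1  1  2  0  3
2  1  0  3  3
step 10: 2  1  1  3  2
2  2  0  3  2
1  1  3  0  3
2  1  0  3  3
step 11: 2  1  2  3  2
2  2  0  3  2
1  1  3  0  3
2  1  0  3  3
step 12: 2  1  3  3  2
2  2  0  3  2
1  1  3  0  3
2  1  0  3  3
step 13: 2  2  1  1  3
2  2  2  0  3
1  1  3  1  3
2  1  0  3  3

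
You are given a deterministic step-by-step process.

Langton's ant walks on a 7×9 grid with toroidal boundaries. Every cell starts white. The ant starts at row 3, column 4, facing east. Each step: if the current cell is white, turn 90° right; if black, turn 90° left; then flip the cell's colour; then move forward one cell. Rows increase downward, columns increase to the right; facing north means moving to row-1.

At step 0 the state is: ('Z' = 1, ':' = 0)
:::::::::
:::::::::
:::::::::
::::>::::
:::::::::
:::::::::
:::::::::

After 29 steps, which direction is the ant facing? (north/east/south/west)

south

t=0: :::::::::
:::::::::
:::::::::
::::>::::
:::::::::
:::::::::
:::::::::
t=1: :::::::::
:::::::::
:::::::::
::::Z::::
::::v::::
:::::::::
:::::::::
t=2: :::::::::
:::::::::
:::::::::
::::Z::::
:::<Z::::
:::::::::
:::::::::
t=3: :::::::::
:::::::::
:::::::::
:::^Z::::
:::ZZ::::
:::::::::
:::::::::
t=4: :::::::::
:::::::::
:::::::::
:::Z>::::
:::ZZ::::
:::::::::
:::::::::
t=5: :::::::::
:::::::::
::::^::::
:::Z:::::
:::ZZ::::
:::::::::
:::::::::
t=6: :::::::::
:::::::::
::::Z>:::
:::Z:::::
:::ZZ::::
:::::::::
:::::::::
t=7: :::::::::
:::::::::
::::ZZ:::
:::Z:v:::
:::ZZ::::
:::::::::
:::::::::
t=8: :::::::::
:::::::::
::::ZZ:::
:::Z<Z:::
:::ZZ::::
:::::::::
:::::::::
t=9: :::::::::
:::::::::
::::^Z:::
:::ZZZ:::
:::ZZ::::
:::::::::
:::::::::
t=10: :::::::::
:::::::::
:::<:Z:::
:::ZZZ:::
:::ZZ::::
:::::::::
:::::::::
t=11: :::::::::
:::^:::::
:::Z:Z:::
:::ZZZ:::
:::ZZ::::
:::::::::
:::::::::
t=12: :::::::::
:::Z>::::
:::Z:Z:::
:::ZZZ:::
:::ZZ::::
:::::::::
:::::::::
t=13: :::::::::
:::ZZ::::
:::ZvZ:::
:::ZZZ:::
:::ZZ::::
:::::::::
:::::::::
t=14: :::::::::
:::ZZ::::
:::<ZZ:::
:::ZZZ:::
:::ZZ::::
:::::::::
:::::::::
t=15: :::::::::
:::ZZ::::
::::ZZ:::
:::vZZ:::
:::ZZ::::
:::::::::
:::::::::
t=16: :::::::::
:::ZZ::::
::::ZZ:::
::::>Z:::
:::ZZ::::
:::::::::
:::::::::
t=17: :::::::::
:::ZZ::::
::::^Z:::
:::::Z:::
:::ZZ::::
:::::::::
:::::::::
t=18: :::::::::
:::ZZ::::
:::<:Z:::
:::::Z:::
:::ZZ::::
:::::::::
:::::::::
t=19: :::::::::
:::^Z::::
:::Z:Z:::
:::::Z:::
:::ZZ::::
:::::::::
:::::::::
t=20: :::::::::
::<:Z::::
:::Z:Z:::
:::::Z:::
:::ZZ::::
:::::::::
:::::::::
t=21: ::^::::::
::Z:Z::::
:::Z:Z:::
:::::Z:::
:::ZZ::::
:::::::::
:::::::::
t=22: ::Z>:::::
::Z:Z::::
:::Z:Z:::
:::::Z:::
:::ZZ::::
:::::::::
:::::::::
t=23: ::ZZ:::::
::ZvZ::::
:::Z:Z:::
:::::Z:::
:::ZZ::::
:::::::::
:::::::::
t=24: ::ZZ:::::
::<ZZ::::
:::Z:Z:::
:::::Z:::
:::ZZ::::
:::::::::
:::::::::
t=25: ::ZZ:::::
:::ZZ::::
::vZ:Z:::
:::::Z:::
:::ZZ::::
:::::::::
:::::::::
t=26: ::ZZ:::::
:::ZZ::::
:<ZZ:Z:::
:::::Z:::
:::ZZ::::
:::::::::
:::::::::
t=27: ::ZZ:::::
:^:ZZ::::
:ZZZ:Z:::
:::::Z:::
:::ZZ::::
:::::::::
:::::::::
t=28: ::ZZ:::::
:Z>ZZ::::
:ZZZ:Z:::
:::::Z:::
:::ZZ::::
:::::::::
:::::::::
t=29: ::ZZ:::::
:ZZZZ::::
:ZvZ:Z:::
:::::Z:::
:::ZZ::::
:::::::::
:::::::::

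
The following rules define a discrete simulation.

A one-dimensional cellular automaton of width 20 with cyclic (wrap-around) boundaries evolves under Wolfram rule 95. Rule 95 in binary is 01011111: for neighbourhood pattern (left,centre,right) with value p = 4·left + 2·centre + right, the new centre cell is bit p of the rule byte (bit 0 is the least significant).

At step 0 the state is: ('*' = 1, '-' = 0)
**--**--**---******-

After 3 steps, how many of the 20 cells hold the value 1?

15

step 0: **--**--**---******-
step 1: **************----*-
step 2: *------------******-
step 3: **************----*-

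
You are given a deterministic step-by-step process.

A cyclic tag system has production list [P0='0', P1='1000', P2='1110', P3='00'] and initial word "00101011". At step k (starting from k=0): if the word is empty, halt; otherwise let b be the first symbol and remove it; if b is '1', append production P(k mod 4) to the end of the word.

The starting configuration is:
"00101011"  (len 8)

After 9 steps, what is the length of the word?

0) "00101011"  (len 8)
1) "0101011"  (len 7)
2) "101011"  (len 6)
3) "010111110"  (len 9)
4) "10111110"  (len 8)
5) "01111100"  (len 8)
6) "1111100"  (len 7)
7) "1111001110"  (len 10)
8) "11100111000"  (len 11)
9) "11001110000"  (len 11)

11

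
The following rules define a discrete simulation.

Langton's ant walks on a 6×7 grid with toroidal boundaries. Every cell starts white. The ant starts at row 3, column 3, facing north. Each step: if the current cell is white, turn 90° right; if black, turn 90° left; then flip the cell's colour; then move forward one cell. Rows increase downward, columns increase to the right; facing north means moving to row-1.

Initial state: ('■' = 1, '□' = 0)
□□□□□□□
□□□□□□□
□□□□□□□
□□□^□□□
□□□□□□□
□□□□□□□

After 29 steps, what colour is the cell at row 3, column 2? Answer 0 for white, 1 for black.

k=0  □□□□□□□
□□□□□□□
□□□□□□□
□□□^□□□
□□□□□□□
□□□□□□□
k=1  □□□□□□□
□□□□□□□
□□□□□□□
□□□■>□□
□□□□□□□
□□□□□□□
k=2  □□□□□□□
□□□□□□□
□□□□□□□
□□□■■□□
□□□□v□□
□□□□□□□
k=3  □□□□□□□
□□□□□□□
□□□□□□□
□□□■■□□
□□□<■□□
□□□□□□□
k=4  □□□□□□□
□□□□□□□
□□□□□□□
□□□^■□□
□□□■■□□
□□□□□□□
k=5  □□□□□□□
□□□□□□□
□□□□□□□
□□<□■□□
□□□■■□□
□□□□□□□
k=6  □□□□□□□
□□□□□□□
□□^□□□□
□□■□■□□
□□□■■□□
□□□□□□□
k=7  □□□□□□□
□□□□□□□
□□■>□□□
□□■□■□□
□□□■■□□
□□□□□□□
k=8  □□□□□□□
□□□□□□□
□□■■□□□
□□■v■□□
□□□■■□□
□□□□□□□
k=9  □□□□□□□
□□□□□□□
□□■■□□□
□□<■■□□
□□□■■□□
□□□□□□□
k=10  □□□□□□□
□□□□□□□
□□■■□□□
□□□■■□□
□□v■■□□
□□□□□□□
k=11  □□□□□□□
□□□□□□□
□□■■□□□
□□□■■□□
□<■■■□□
□□□□□□□
k=12  □□□□□□□
□□□□□□□
□□■■□□□
□^□■■□□
□■■■■□□
□□□□□□□
k=13  □□□□□□□
□□□□□□□
□□■■□□□
□■>■■□□
□■■■■□□
□□□□□□□
k=14  □□□□□□□
□□□□□□□
□□■■□□□
□■■■■□□
□■v■■□□
□□□□□□□
k=15  □□□□□□□
□□□□□□□
□□■■□□□
□■■■■□□
□■□>■□□
□□□□□□□
k=16  □□□□□□□
□□□□□□□
□□■■□□□
□■■^■□□
□■□□■□□
□□□□□□□
k=17  □□□□□□□
□□□□□□□
□□■■□□□
□■<□■□□
□■□□■□□
□□□□□□□
k=18  □□□□□□□
□□□□□□□
□□■■□□□
□■□□■□□
□■v□■□□
□□□□□□□
k=19  □□□□□□□
□□□□□□□
□□■■□□□
□■□□■□□
□<■□■□□
□□□□□□□
k=20  □□□□□□□
□□□□□□□
□□■■□□□
□■□□■□□
□□■□■□□
□v□□□□□
k=21  □□□□□□□
□□□□□□□
□□■■□□□
□■□□■□□
□□■□■□□
<■□□□□□
k=22  □□□□□□□
□□□□□□□
□□■■□□□
□■□□■□□
^□■□■□□
■■□□□□□
k=23  □□□□□□□
□□□□□□□
□□■■□□□
□■□□■□□
■>■□■□□
■■□□□□□
k=24  □□□□□□□
□□□□□□□
□□■■□□□
□■□□■□□
■■■□■□□
■v□□□□□
k=25  □□□□□□□
□□□□□□□
□□■■□□□
□■□□■□□
■■■□■□□
■□>□□□□
k=26  □□v□□□□
□□□□□□□
□□■■□□□
□■□□■□□
■■■□■□□
■□■□□□□
k=27  □<■□□□□
□□□□□□□
□□■■□□□
□■□□■□□
■■■□■□□
■□■□□□□
k=28  □■■□□□□
□□□□□□□
□□■■□□□
□■□□■□□
■■■□■□□
■^■□□□□
k=29  □■■□□□□
□□□□□□□
□□■■□□□
□■□□■□□
■■■□■□□
■■>□□□□

0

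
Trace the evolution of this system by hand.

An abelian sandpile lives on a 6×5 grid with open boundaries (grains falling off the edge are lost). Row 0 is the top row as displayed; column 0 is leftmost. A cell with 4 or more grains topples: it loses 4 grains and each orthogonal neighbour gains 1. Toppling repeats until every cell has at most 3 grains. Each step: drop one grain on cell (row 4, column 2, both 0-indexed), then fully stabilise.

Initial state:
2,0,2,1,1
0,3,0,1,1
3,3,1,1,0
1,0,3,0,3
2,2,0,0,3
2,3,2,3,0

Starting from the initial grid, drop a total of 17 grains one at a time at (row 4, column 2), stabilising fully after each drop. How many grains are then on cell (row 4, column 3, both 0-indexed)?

1

t=0: 2,0,2,1,1
0,3,0,1,1
3,3,1,1,0
1,0,3,0,3
2,2,0,0,3
2,3,2,3,0
t=1: 2,0,2,1,1
0,3,0,1,1
3,3,1,1,0
1,0,3,0,3
2,2,1,0,3
2,3,2,3,0
t=2: 2,0,2,1,1
0,3,0,1,1
3,3,1,1,0
1,0,3,0,3
2,2,2,0,3
2,3,2,3,0
t=3: 2,0,2,1,1
0,3,0,1,1
3,3,1,1,0
1,0,3,0,3
2,2,3,0,3
2,3,2,3,0
t=4: 2,0,2,1,1
0,3,0,1,1
3,3,2,1,0
1,1,0,1,3
2,3,1,1,3
2,3,3,3,0
t=5: 2,0,2,1,1
0,3,0,1,1
3,3,2,1,0
1,1,0,1,3
2,3,2,1,3
2,3,3,3,0
t=6: 2,0,2,1,1
0,3,0,1,1
3,3,2,1,0
1,1,0,1,3
2,3,3,1,3
2,3,3,3,0
t=7: 2,0,2,1,1
0,3,0,1,1
3,3,2,1,0
1,2,1,1,3
3,1,2,3,3
3,1,2,0,1
t=8: 2,0,2,1,1
0,3,0,1,1
3,3,2,1,0
1,2,1,1,3
3,1,3,3,3
3,1,2,0,1
t=9: 2,0,2,1,1
0,3,0,1,1
3,3,2,1,1
1,2,2,3,0
3,2,1,1,1
3,1,3,1,2
t=10: 2,0,2,1,1
0,3,0,1,1
3,3,2,1,1
1,2,2,3,0
3,2,2,1,1
3,1,3,1,2
t=11: 2,0,2,1,1
0,3,0,1,1
3,3,2,1,1
1,2,2,3,0
3,2,3,1,1
3,1,3,1,2
t=12: 2,0,2,1,1
0,3,0,1,1
3,3,2,1,1
1,2,3,3,0
3,3,1,2,1
3,2,0,2,2
t=13: 2,0,2,1,1
0,3,0,1,1
3,3,2,1,1
1,2,3,3,0
3,3,2,2,1
3,2,0,2,2
t=14: 2,0,2,1,1
0,3,0,1,1
3,3,2,1,1
1,2,3,3,0
3,3,3,2,1
3,2,0,2,2
t=15: 2,1,2,1,1
2,0,2,1,1
1,3,0,3,1
0,2,3,1,1
2,3,3,0,2
1,0,2,3,2
t=16: 2,1,2,1,1
2,1,2,1,1
2,0,2,3,1
1,1,1,2,1
3,1,2,1,2
1,1,3,3,2
t=17: 2,1,2,1,1
2,1,2,1,1
2,0,2,3,1
1,1,1,2,1
3,1,3,1,2
1,1,3,3,2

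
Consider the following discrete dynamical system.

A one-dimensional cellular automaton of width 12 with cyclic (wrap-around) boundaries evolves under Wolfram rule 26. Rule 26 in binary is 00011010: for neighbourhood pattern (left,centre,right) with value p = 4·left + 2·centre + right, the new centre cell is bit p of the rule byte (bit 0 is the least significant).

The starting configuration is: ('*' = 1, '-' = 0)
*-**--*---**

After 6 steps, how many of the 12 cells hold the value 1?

0) *-**--*---**
1) --*-**-*-**-
2) -*--*----*-*
3) --**-*--*---
4) -**---**-*--
5) **-*-**---*-
6) *----*-*-*--

4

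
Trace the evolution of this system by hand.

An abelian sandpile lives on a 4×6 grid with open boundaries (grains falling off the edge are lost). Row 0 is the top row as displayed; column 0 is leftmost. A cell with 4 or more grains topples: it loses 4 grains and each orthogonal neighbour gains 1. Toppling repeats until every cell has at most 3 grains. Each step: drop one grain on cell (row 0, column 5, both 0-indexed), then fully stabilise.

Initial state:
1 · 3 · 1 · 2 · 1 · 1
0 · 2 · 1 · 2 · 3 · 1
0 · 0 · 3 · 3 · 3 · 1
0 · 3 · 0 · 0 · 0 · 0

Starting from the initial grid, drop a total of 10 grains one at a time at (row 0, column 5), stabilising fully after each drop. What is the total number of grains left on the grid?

gen 0: 1 · 3 · 1 · 2 · 1 · 1
0 · 2 · 1 · 2 · 3 · 1
0 · 0 · 3 · 3 · 3 · 1
0 · 3 · 0 · 0 · 0 · 0
gen 1: 1 · 3 · 1 · 2 · 1 · 2
0 · 2 · 1 · 2 · 3 · 1
0 · 0 · 3 · 3 · 3 · 1
0 · 3 · 0 · 0 · 0 · 0
gen 2: 1 · 3 · 1 · 2 · 1 · 3
0 · 2 · 1 · 2 · 3 · 1
0 · 0 · 3 · 3 · 3 · 1
0 · 3 · 0 · 0 · 0 · 0
gen 3: 1 · 3 · 1 · 2 · 2 · 0
0 · 2 · 1 · 2 · 3 · 2
0 · 0 · 3 · 3 · 3 · 1
0 · 3 · 0 · 0 · 0 · 0
gen 4: 1 · 3 · 1 · 2 · 2 · 1
0 · 2 · 1 · 2 · 3 · 2
0 · 0 · 3 · 3 · 3 · 1
0 · 3 · 0 · 0 · 0 · 0
gen 5: 1 · 3 · 1 · 2 · 2 · 2
0 · 2 · 1 · 2 · 3 · 2
0 · 0 · 3 · 3 · 3 · 1
0 · 3 · 0 · 0 · 0 · 0
gen 6: 1 · 3 · 1 · 2 · 2 · 3
0 · 2 · 1 · 2 · 3 · 2
0 · 0 · 3 · 3 · 3 · 1
0 · 3 · 0 · 0 · 0 · 0
gen 7: 1 · 3 · 1 · 2 · 3 · 0
0 · 2 · 1 · 2 · 3 · 3
0 · 0 · 3 · 3 · 3 · 1
0 · 3 · 0 · 0 · 0 · 0
gen 8: 1 · 3 · 1 · 2 · 3 · 1
0 · 2 · 1 · 2 · 3 · 3
0 · 0 · 3 · 3 · 3 · 1
0 · 3 · 0 · 0 · 0 · 0
gen 9: 1 · 3 · 1 · 2 · 3 · 2
0 · 2 · 1 · 2 · 3 · 3
0 · 0 · 3 · 3 · 3 · 1
0 · 3 · 0 · 0 · 0 · 0
gen 10: 1 · 3 · 1 · 2 · 3 · 3
0 · 2 · 1 · 2 · 3 · 3
0 · 0 · 3 · 3 · 3 · 1
0 · 3 · 0 · 0 · 0 · 0

37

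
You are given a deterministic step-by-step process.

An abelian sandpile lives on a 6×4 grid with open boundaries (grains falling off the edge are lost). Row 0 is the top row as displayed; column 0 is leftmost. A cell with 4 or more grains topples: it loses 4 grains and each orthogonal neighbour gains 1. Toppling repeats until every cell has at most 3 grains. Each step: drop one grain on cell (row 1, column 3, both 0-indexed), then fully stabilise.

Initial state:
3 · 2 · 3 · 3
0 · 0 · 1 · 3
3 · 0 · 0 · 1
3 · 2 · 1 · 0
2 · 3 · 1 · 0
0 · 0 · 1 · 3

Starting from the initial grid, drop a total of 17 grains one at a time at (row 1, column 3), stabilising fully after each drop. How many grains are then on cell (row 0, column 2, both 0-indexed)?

step 0: 3 · 2 · 3 · 3
0 · 0 · 1 · 3
3 · 0 · 0 · 1
3 · 2 · 1 · 0
2 · 3 · 1 · 0
0 · 0 · 1 · 3
step 1: 3 · 3 · 0 · 1
0 · 0 · 3 · 1
3 · 0 · 0 · 2
3 · 2 · 1 · 0
2 · 3 · 1 · 0
0 · 0 · 1 · 3
step 2: 3 · 3 · 0 · 1
0 · 0 · 3 · 2
3 · 0 · 0 · 2
3 · 2 · 1 · 0
2 · 3 · 1 · 0
0 · 0 · 1 · 3
step 3: 3 · 3 · 0 · 1
0 · 0 · 3 · 3
3 · 0 · 0 · 2
3 · 2 · 1 · 0
2 · 3 · 1 · 0
0 · 0 · 1 · 3
step 4: 3 · 3 · 1 · 2
0 · 1 · 0 · 1
3 · 0 · 1 · 3
3 · 2 · 1 · 0
2 · 3 · 1 · 0
0 · 0 · 1 · 3
step 5: 3 · 3 · 1 · 2
0 · 1 · 0 · 2
3 · 0 · 1 · 3
3 · 2 · 1 · 0
2 · 3 · 1 · 0
0 · 0 · 1 · 3
step 6: 3 · 3 · 1 · 2
0 · 1 · 0 · 3
3 · 0 · 1 · 3
3 · 2 · 1 · 0
2 · 3 · 1 · 0
0 · 0 · 1 · 3
step 7: 3 · 3 · 1 · 3
0 · 1 · 1 · 1
3 · 0 · 2 · 0
3 · 2 · 1 · 1
2 · 3 · 1 · 0
0 · 0 · 1 · 3
step 8: 3 · 3 · 1 · 3
0 · 1 · 1 · 2
3 · 0 · 2 · 0
3 · 2 · 1 · 1
2 · 3 · 1 · 0
0 · 0 · 1 · 3
step 9: 3 · 3 · 1 · 3
0 · 1 · 1 · 3
3 · 0 · 2 · 0
3 · 2 · 1 · 1
2 · 3 · 1 · 0
0 · 0 · 1 · 3
step 10: 3 · 3 · 2 · 0
0 · 1 · 2 · 1
3 · 0 · 2 · 1
3 · 2 · 1 · 1
2 · 3 · 1 · 0
0 · 0 · 1 · 3
step 11: 3 · 3 · 2 · 0
0 · 1 · 2 · 2
3 · 0 · 2 · 1
3 · 2 · 1 · 1
2 · 3 · 1 · 0
0 · 0 · 1 · 3
step 12: 3 · 3 · 2 · 0
0 · 1 · 2 · 3
3 · 0 · 2 · 1
3 · 2 · 1 · 1
2 · 3 · 1 · 0
0 · 0 · 1 · 3
step 13: 3 · 3 · 2 · 1
0 · 1 · 3 · 0
3 · 0 · 2 · 2
3 · 2 · 1 · 1
2 · 3 · 1 · 0
0 · 0 · 1 · 3
step 14: 3 · 3 · 2 · 1
0 · 1 · 3 · 1
3 · 0 · 2 · 2
3 · 2 · 1 · 1
2 · 3 · 1 · 0
0 · 0 · 1 · 3
step 15: 3 · 3 · 2 · 1
0 · 1 · 3 · 2
3 · 0 · 2 · 2
3 · 2 · 1 · 1
2 · 3 · 1 · 0
0 · 0 · 1 · 3
step 16: 3 · 3 · 2 · 1
0 · 1 · 3 · 3
3 · 0 · 2 · 2
3 · 2 · 1 · 1
2 · 3 · 1 · 0
0 · 0 · 1 · 3
step 17: 3 · 3 · 3 · 2
0 · 2 · 0 · 1
3 · 0 · 3 · 3
3 · 2 · 1 · 1
2 · 3 · 1 · 0
0 · 0 · 1 · 3

3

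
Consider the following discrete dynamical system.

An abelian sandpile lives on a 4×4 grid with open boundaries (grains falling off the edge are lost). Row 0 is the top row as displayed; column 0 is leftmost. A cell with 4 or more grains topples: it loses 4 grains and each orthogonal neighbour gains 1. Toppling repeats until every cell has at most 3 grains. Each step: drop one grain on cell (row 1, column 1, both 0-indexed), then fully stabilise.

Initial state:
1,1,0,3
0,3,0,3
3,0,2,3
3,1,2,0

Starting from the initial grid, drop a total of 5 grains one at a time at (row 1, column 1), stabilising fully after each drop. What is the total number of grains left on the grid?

30

step 0: 1,1,0,3
0,3,0,3
3,0,2,3
3,1,2,0
step 1: 1,2,0,3
1,0,1,3
3,1,2,3
3,1,2,0
step 2: 1,2,0,3
1,1,1,3
3,1,2,3
3,1,2,0
step 3: 1,2,0,3
1,2,1,3
3,1,2,3
3,1,2,0
step 4: 1,2,0,3
1,3,1,3
3,1,2,3
3,1,2,0
step 5: 1,3,0,3
2,0,2,3
3,2,2,3
3,1,2,0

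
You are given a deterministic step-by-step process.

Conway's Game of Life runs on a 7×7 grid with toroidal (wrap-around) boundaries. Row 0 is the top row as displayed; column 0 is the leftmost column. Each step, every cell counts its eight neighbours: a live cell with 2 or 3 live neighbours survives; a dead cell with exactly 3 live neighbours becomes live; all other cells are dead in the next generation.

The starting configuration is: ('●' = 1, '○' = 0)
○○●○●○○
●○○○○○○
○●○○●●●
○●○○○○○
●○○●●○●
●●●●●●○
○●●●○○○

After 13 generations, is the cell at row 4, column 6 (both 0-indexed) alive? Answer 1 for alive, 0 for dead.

k=0  ○○●○●○○
●○○○○○○
○●○○●●●
○●○○○○○
●○○●●○●
●●●●●●○
○●●●○○○
k=1  ○○●○○○○
●●○●●○●
○●○○○●●
○●●●○○○
○○○○○○●
○○○○○●○
●○○○○●○
k=2  ○○●●●●○
○●○●●○●
○○○○○●●
○●●○○●●
○○●○○○○
○○○○○●○
○○○○○○●
k=3  ●○●○○○●
●○○○○○●
○●○●○○○
●●●○○●●
○●●○○●●
○○○○○○○
○○○●○○●
k=4  ○●○○○●○
○○●○○○●
○○○○○●○
○○○●●●○
○○●○○●○
●○●○○●●
●○○○○○●
k=5  ○●○○○●○
○○○○○●●
○○○●○●●
○○○●○●●
○●●○○○○
●○○○○●○
○○○○○○○
k=6  ○○○○○●●
●○○○○○○
●○○○○○○
●○○●○●●
●●●○●●○
○●○○○○○
○○○○○○●
k=7  ●○○○○●●
●○○○○○○
●●○○○○○
○○●●○●○
○○●●●●○
○●●○○●●
●○○○○●●
k=8  ○●○○○●○
○○○○○○○
●●●○○○●
○○○○○●●
○○○○○○○
○●●○○○○
○○○○●○○
k=9  ○○○○○○○
○○●○○○●
●●○○○●●
○●○○○●●
○○○○○○○
○○○○○○○
○●●○○○○
k=10  ○●●○○○○
○●○○○●●
○●●○○○○
○●○○○●○
○○○○○○○
○○○○○○○
○○○○○○○
k=11  ●●●○○○○
○○○○○○○
○●●○○●●
○●●○○○○
○○○○○○○
○○○○○○○
○○○○○○○
k=12  ○●○○○○○
○○○○○○●
●●●○○○○
●●●○○○○
○○○○○○○
○○○○○○○
○●○○○○○
k=13  ●○○○○○○
○○●○○○○
○○●○○○●
●○●○○○○
○●○○○○○
○○○○○○○
○○○○○○○

0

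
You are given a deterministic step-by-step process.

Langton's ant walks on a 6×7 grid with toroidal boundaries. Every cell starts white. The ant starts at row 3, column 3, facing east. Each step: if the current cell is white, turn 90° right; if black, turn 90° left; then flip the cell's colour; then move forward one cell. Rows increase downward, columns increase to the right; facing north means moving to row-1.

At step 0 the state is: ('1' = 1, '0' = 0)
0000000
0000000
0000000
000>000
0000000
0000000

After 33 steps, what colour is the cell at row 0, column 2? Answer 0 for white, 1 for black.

1

k=0  0000000
0000000
0000000
000>000
0000000
0000000
k=1  0000000
0000000
0000000
0001000
000v000
0000000
k=2  0000000
0000000
0000000
0001000
00<1000
0000000
k=3  0000000
0000000
0000000
00^1000
0011000
0000000
k=4  0000000
0000000
0000000
001>000
0011000
0000000
k=5  0000000
0000000
000^000
0010000
0011000
0000000
k=6  0000000
0000000
0001>00
0010000
0011000
0000000
k=7  0000000
0000000
0001100
0010v00
0011000
0000000
k=8  0000000
0000000
0001100
001<100
0011000
0000000
k=9  0000000
0000000
000^100
0011100
0011000
0000000
k=10  0000000
0000000
00<0100
0011100
0011000
0000000
k=11  0000000
00^0000
0010100
0011100
0011000
0000000
k=12  0000000
001>000
0010100
0011100
0011000
0000000
k=13  0000000
0011000
001v100
0011100
0011000
0000000
k=14  0000000
0011000
00<1100
0011100
0011000
0000000
k=15  0000000
0011000
0001100
00v1100
0011000
0000000
k=16  0000000
0011000
0001100
000>100
0011000
0000000
k=17  0000000
0011000
000^100
0000100
0011000
0000000
k=18  0000000
0011000
00<0100
0000100
0011000
0000000
k=19  0000000
00^1000
0010100
0000100
0011000
0000000
k=20  0000000
0<01000
0010100
0000100
0011000
0000000
k=21  0^00000
0101000
0010100
0000100
0011000
0000000
k=22  01>0000
0101000
0010100
0000100
0011000
0000000
k=23  0110000
01v1000
0010100
0000100
0011000
0000000
k=24  0110000
0<11000
0010100
0000100
0011000
0000000
k=25  0110000
0011000
0v10100
0000100
0011000
0000000
k=26  0110000
0011000
<110100
0000100
0011000
0000000
k=27  0110000
^011000
1110100
0000100
0011000
0000000
k=28  0110000
1>11000
1110100
0000100
0011000
0000000
k=29  0110000
1111000
1v10100
0000100
0011000
0000000
k=30  0110000
1111000
10>0100
0000100
0011000
0000000
k=31  0110000
11^1000
1000100
0000100
0011000
0000000
k=32  0110000
1<01000
1000100
0000100
0011000
0000000
k=33  0110000
1001000
1v00100
0000100
0011000
0000000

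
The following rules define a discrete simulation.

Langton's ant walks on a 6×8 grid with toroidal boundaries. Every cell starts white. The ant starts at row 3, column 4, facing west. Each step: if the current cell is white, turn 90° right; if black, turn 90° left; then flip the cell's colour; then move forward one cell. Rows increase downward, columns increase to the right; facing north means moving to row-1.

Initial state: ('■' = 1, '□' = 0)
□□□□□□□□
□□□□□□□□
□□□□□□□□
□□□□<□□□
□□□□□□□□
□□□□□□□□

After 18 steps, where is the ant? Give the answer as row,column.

4,5

[0] □□□□□□□□
□□□□□□□□
□□□□□□□□
□□□□<□□□
□□□□□□□□
□□□□□□□□
[1] □□□□□□□□
□□□□□□□□
□□□□^□□□
□□□□■□□□
□□□□□□□□
□□□□□□□□
[2] □□□□□□□□
□□□□□□□□
□□□□■>□□
□□□□■□□□
□□□□□□□□
□□□□□□□□
[3] □□□□□□□□
□□□□□□□□
□□□□■■□□
□□□□■v□□
□□□□□□□□
□□□□□□□□
[4] □□□□□□□□
□□□□□□□□
□□□□■■□□
□□□□<■□□
□□□□□□□□
□□□□□□□□
[5] □□□□□□□□
□□□□□□□□
□□□□■■□□
□□□□□■□□
□□□□v□□□
□□□□□□□□
[6] □□□□□□□□
□□□□□□□□
□□□□■■□□
□□□□□■□□
□□□<■□□□
□□□□□□□□
[7] □□□□□□□□
□□□□□□□□
□□□□■■□□
□□□^□■□□
□□□■■□□□
□□□□□□□□
[8] □□□□□□□□
□□□□□□□□
□□□□■■□□
□□□■>■□□
□□□■■□□□
□□□□□□□□
[9] □□□□□□□□
□□□□□□□□
□□□□■■□□
□□□■■■□□
□□□■v□□□
□□□□□□□□
[10] □□□□□□□□
□□□□□□□□
□□□□■■□□
□□□■■■□□
□□□■□>□□
□□□□□□□□
[11] □□□□□□□□
□□□□□□□□
□□□□■■□□
□□□■■■□□
□□□■□■□□
□□□□□v□□
[12] □□□□□□□□
□□□□□□□□
□□□□■■□□
□□□■■■□□
□□□■□■□□
□□□□<■□□
[13] □□□□□□□□
□□□□□□□□
□□□□■■□□
□□□■■■□□
□□□■^■□□
□□□□■■□□
[14] □□□□□□□□
□□□□□□□□
□□□□■■□□
□□□■■■□□
□□□■■>□□
□□□□■■□□
[15] □□□□□□□□
□□□□□□□□
□□□□■■□□
□□□■■^□□
□□□■■□□□
□□□□■■□□
[16] □□□□□□□□
□□□□□□□□
□□□□■■□□
□□□■<□□□
□□□■■□□□
□□□□■■□□
[17] □□□□□□□□
□□□□□□□□
□□□□■■□□
□□□■□□□□
□□□■v□□□
□□□□■■□□
[18] □□□□□□□□
□□□□□□□□
□□□□■■□□
□□□■□□□□
□□□■□>□□
□□□□■■□□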